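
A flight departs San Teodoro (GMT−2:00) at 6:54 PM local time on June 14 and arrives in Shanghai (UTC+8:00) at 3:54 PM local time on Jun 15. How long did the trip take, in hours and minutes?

Shanghai is 10:00 ahead of San Teodoro.
Clock-face elapsed time (ignoring zones) is 21 hours.
Actual elapsed = 21 hours − 10:00 = 11 hours.

11 hours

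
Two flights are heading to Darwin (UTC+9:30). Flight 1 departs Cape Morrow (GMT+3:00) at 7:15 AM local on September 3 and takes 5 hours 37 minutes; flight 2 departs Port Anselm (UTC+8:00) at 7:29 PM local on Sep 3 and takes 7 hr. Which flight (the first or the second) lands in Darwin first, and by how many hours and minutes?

the first, by 8 hours 37 minutes

Flight 1 in UTC: 7:15 AM − 3:00 = 4:15 AM on Sep 3.
+5 hours and 37 minutes → arrive 9:52 AM UTC on Sep 3.
Flight 2 in UTC: 7:29 PM − 8:00 = 11:29 AM on Sep 3.
+7 hours → arrive 6:29 PM UTC on Sep 3.
Flight 1 lands earlier by 8 hours 37 minutes.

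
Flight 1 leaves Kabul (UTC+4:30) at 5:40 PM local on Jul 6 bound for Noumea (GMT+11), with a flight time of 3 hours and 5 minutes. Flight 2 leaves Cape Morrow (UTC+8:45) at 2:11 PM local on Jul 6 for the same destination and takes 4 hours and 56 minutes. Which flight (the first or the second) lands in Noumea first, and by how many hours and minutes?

Flight 1 in UTC: 5:40 PM − 4:30 = 1:10 PM on Jul 6.
+3 hours and 5 minutes → arrive 4:15 PM UTC on Jul 6.
Flight 2 in UTC: 2:11 PM − 8:45 = 5:26 AM on Jul 6.
+4 hours 56 minutes → arrive 10:22 AM UTC on Jul 6.
Flight 2 lands earlier by 5 hours 53 minutes.

the second, by 5 hours 53 minutes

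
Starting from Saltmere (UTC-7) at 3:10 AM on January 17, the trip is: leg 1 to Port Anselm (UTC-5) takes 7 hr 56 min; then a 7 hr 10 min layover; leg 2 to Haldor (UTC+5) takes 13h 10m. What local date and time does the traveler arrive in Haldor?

7:26 PM on January 18

Convert departure to UTC: 3:10 AM + 7:00 = 10:10 AM UTC on Jan 17.
Add 7 hours and 56 minutes leg 1 → 6:06 PM UTC.
Add 7 hours 10 minutes layover in Port Anselm → 1:16 AM UTC (Jan 18).
Add 13 hours 10 minutes leg 2 → 2:26 PM UTC.
Haldor is UTC+5:00, so local arrival = 2:26 PM + 5:00 = 7:26 PM on Jan 18.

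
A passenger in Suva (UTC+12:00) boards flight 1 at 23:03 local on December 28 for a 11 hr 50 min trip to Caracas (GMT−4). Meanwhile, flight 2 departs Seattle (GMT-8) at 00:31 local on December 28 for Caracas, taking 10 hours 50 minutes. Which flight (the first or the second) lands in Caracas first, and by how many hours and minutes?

the second, by 3 hours 32 minutes

Flight 1 in UTC: 23:03 − 12:00 = 11:03 on Dec 28.
+11 hours and 50 minutes → arrive 22:53 UTC on Dec 28.
Flight 2 in UTC: 00:31 + 8:00 = 08:31 on Dec 28.
+10 hours and 50 minutes → arrive 19:21 UTC on Dec 28.
Flight 2 lands earlier by 3 hours 32 minutes.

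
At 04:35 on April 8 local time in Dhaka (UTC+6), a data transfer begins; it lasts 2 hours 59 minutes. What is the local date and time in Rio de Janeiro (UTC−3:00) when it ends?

Convert start to UTC: 04:35 − 6:00 = 22:35 UTC on Apr 7.
Add 2 hours and 59 minutes duration → 01:34 UTC (Apr 8).
Rio de Janeiro is UTC−3:00, so local end time = 01:34 − 3:00 = 22:34 on Apr 7.

22:34 on Apr 7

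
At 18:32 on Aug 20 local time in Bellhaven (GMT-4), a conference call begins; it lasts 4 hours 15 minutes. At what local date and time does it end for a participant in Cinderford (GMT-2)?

Cinderford is 2:00 ahead of Bellhaven.
After 4 hours and 15 minutes it is 22:47 in Bellhaven.
Shift by the zone difference: 22:47 + 2:00 = 00:47 on Aug 21 in Cinderford.

00:47 on August 21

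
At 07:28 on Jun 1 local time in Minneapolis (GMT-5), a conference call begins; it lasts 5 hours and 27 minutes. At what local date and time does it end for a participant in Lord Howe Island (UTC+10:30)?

04:25 on June 2

Convert start to UTC: 07:28 + 5:00 = 12:28 UTC on Jun 1.
Add 5 hours 27 minutes duration → 17:55 UTC.
Lord Howe Island is UTC+10:30, so local end time = 17:55 + 10:30 = 04:25 on Jun 2.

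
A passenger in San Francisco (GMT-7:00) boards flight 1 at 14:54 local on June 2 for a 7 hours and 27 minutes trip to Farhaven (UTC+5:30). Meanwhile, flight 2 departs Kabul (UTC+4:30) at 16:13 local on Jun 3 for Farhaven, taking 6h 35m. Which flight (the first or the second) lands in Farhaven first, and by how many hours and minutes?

the first, by 12 hours 57 minutes

Flight 1 in UTC: 14:54 + 7:00 = 21:54 on Jun 2.
+7 hours and 27 minutes → arrive 05:21 UTC on Jun 3.
Flight 2 in UTC: 16:13 − 4:30 = 11:43 on Jun 3.
+6 hours 35 minutes → arrive 18:18 UTC on Jun 3.
Flight 1 lands earlier by 12 hours 57 minutes.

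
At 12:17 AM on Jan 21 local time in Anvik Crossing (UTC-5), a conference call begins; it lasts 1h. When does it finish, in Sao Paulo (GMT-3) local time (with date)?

Convert start to UTC: 12:17 AM + 5:00 = 5:17 AM UTC on Jan 21.
Add 1 hour duration → 6:17 AM UTC.
Sao Paulo is UTC−3:00, so local end time = 6:17 AM − 3:00 = 3:17 AM on Jan 21.

3:17 AM on January 21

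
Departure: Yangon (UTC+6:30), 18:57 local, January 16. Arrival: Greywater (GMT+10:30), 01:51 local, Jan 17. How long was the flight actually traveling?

2 hours 54 minutes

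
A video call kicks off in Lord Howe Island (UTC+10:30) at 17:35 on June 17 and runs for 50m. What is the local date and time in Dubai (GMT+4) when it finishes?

11:55 on June 17

Convert start to UTC: 17:35 − 10:30 = 07:05 UTC on Jun 17.
Add 50 minutes duration → 07:55 UTC.
Dubai is UTC+4:00, so local end time = 07:55 + 4:00 = 11:55 on Jun 17.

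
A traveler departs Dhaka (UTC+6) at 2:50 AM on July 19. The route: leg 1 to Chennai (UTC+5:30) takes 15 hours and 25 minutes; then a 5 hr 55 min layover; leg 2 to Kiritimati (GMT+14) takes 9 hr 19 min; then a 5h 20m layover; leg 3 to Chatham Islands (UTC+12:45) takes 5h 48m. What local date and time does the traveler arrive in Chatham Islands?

3:22 AM on Jul 21

Convert departure to UTC: 2:50 AM − 6:00 = 8:50 PM UTC on Jul 18.
Add 15 hours 25 minutes leg 1 → 12:15 PM UTC (Jul 19).
Add 5 hours and 55 minutes layover in Chennai → 6:10 PM UTC.
Add 9 hours and 19 minutes leg 2 → 3:29 AM UTC (Jul 20).
Add 5 hours and 20 minutes layover in Kiritimati → 8:49 AM UTC.
Add 5 hours and 48 minutes leg 3 → 2:37 PM UTC.
Chatham Islands is UTC+12:45, so local arrival = 2:37 PM + 12:45 = 3:22 AM on Jul 21.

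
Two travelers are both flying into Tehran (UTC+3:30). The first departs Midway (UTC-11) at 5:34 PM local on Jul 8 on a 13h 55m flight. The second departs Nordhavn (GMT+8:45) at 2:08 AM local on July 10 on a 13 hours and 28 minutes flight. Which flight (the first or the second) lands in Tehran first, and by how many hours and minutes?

the first, by 12 hours 22 minutes

Flight 1 in UTC: 5:34 PM + 11:00 = 4:34 AM on Jul 9.
+13 hours and 55 minutes → arrive 6:29 PM UTC on Jul 9.
Flight 2 in UTC: 2:08 AM − 8:45 = 5:23 PM on Jul 9.
+13 hours 28 minutes → arrive 6:51 AM UTC on Jul 10.
Flight 1 lands earlier by 12 hours 22 minutes.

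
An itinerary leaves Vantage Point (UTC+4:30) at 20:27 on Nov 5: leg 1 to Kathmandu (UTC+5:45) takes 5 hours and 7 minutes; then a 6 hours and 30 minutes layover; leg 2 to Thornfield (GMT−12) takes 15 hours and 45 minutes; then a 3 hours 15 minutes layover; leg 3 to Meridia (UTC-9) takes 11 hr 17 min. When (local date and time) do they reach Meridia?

00:51 on Nov 7

Convert departure to UTC: 20:27 − 4:30 = 15:57 UTC on Nov 5.
Add 5 hours 7 minutes leg 1 → 21:04 UTC.
Add 6 hours 30 minutes layover in Kathmandu → 03:34 UTC (Nov 6).
Add 15 hours and 45 minutes leg 2 → 19:19 UTC.
Add 3 hours and 15 minutes layover in Thornfield → 22:34 UTC.
Add 11 hours and 17 minutes leg 3 → 09:51 UTC (Nov 7).
Meridia is UTC−9:00, so local arrival = 09:51 − 9:00 = 00:51 on Nov 7.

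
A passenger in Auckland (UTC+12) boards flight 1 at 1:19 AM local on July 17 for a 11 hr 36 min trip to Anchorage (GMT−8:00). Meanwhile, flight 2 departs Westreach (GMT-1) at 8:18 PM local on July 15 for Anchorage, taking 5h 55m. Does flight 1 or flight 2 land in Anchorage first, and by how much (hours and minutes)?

Flight 1 in UTC: 1:19 AM − 12:00 = 1:19 PM on Jul 16.
+11 hours 36 minutes → arrive 12:55 AM UTC on Jul 17.
Flight 2 in UTC: 8:18 PM + 1:00 = 9:18 PM on Jul 15.
+5 hours 55 minutes → arrive 3:13 AM UTC on Jul 16.
Flight 2 lands earlier by 21 hours 42 minutes.

the second, by 21 hours 42 minutes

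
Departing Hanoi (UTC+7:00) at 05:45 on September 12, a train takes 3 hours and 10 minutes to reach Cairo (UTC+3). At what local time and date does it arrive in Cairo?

04:55 on September 12

Cairo is 4:00 behind Hanoi.
After 3 hours 10 minutes it is 08:55 in Hanoi.
Shift by the zone difference: 08:55 − 4:00 = 04:55 on Sep 12 in Cairo.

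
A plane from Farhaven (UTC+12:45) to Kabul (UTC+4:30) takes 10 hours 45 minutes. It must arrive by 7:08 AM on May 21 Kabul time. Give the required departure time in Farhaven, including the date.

Target arrival in UTC: 7:08 AM − 4:30 = 2:38 AM on May 21.
Subtract 10 hours and 45 minutes → departure 3:53 PM UTC on May 20.
Farhaven is UTC+12:45: 3:53 PM + 12:45 = 4:38 AM on May 21.

4:38 AM on May 21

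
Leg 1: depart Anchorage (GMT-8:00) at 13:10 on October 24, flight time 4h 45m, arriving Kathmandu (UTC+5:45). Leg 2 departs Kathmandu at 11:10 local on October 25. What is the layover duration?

Convert departure to UTC: 13:10 + 8:00 = 21:10 UTC on Oct 24.
Add 4 hours and 45 minutes flight time → 01:55 UTC (Oct 25).
Kathmandu is UTC+5:45, so local arrival = 01:55 + 5:45 = 07:40 on Oct 25.
Layover = 11:10 − 07:40 = 3 hours 30 minutes.

3 hours 30 minutes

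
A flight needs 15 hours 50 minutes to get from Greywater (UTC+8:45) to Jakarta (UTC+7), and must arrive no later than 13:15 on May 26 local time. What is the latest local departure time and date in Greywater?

23:10 on May 25

Target arrival in UTC: 13:15 − 7:00 = 06:15 on May 26.
Subtract 15 hours and 50 minutes → departure 14:25 UTC on May 25.
Greywater is UTC+8:45: 14:25 + 8:45 = 23:10 on May 25.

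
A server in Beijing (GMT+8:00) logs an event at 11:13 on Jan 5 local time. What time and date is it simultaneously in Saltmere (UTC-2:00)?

01:13 on Jan 5

In UTC: 11:13 − 8:00 = 03:13 on Jan 5.
Saltmere is UTC−2:00: 03:13 − 2:00 = 01:13 on Jan 5.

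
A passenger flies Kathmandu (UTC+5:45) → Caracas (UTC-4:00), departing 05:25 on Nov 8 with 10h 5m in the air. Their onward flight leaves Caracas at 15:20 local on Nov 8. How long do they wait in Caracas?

9 hours 35 minutes

Convert departure to UTC: 05:25 − 5:45 = 23:40 UTC on Nov 7.
Add 10 hours 5 minutes flight time → 09:45 UTC (Nov 8).
Caracas is UTC−4:00, so local arrival = 09:45 − 4:00 = 05:45 on Nov 8.
Layover = 15:20 − 05:45 = 9 hours 35 minutes.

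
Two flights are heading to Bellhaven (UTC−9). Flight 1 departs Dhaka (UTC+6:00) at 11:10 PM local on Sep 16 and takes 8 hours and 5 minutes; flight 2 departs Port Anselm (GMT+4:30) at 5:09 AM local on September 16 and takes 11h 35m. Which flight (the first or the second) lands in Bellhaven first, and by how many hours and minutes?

the second, by 13 hours 1 minute

Flight 1 in UTC: 11:10 PM − 6:00 = 5:10 PM on Sep 16.
+8 hours 5 minutes → arrive 1:15 AM UTC on Sep 17.
Flight 2 in UTC: 5:09 AM − 4:30 = 12:39 AM on Sep 16.
+11 hours 35 minutes → arrive 12:14 PM UTC on Sep 16.
Flight 2 lands earlier by 13 hours 1 minute.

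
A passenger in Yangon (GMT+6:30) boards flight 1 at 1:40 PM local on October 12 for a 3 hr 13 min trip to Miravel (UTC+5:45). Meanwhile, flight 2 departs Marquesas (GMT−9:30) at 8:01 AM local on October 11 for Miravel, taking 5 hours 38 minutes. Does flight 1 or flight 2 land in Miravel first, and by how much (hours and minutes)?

Flight 1 in UTC: 1:40 PM − 6:30 = 7:10 AM on Oct 12.
+3 hours and 13 minutes → arrive 10:23 AM UTC on Oct 12.
Flight 2 in UTC: 8:01 AM + 9:30 = 5:31 PM on Oct 11.
+5 hours and 38 minutes → arrive 11:09 PM UTC on Oct 11.
Flight 2 lands earlier by 11 hours 14 minutes.

the second, by 11 hours 14 minutes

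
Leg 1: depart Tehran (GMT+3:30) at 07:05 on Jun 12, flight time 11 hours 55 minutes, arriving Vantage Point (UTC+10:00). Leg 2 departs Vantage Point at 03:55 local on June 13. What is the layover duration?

2 hours 25 minutes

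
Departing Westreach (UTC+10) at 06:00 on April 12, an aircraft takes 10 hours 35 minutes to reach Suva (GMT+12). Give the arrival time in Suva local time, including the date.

18:35 on April 12

Convert departure to UTC: 06:00 − 10:00 = 20:00 UTC on Apr 11.
Add 10 hours and 35 minutes travel time → 06:35 UTC (Apr 12).
Suva is UTC+12:00, so local arrival = 06:35 + 12:00 = 18:35 on Apr 12.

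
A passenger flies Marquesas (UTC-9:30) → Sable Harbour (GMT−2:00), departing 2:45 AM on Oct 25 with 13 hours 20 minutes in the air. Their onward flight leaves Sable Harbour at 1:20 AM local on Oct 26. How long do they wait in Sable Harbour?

1 hour 45 minutes

Convert departure to UTC: 2:45 AM + 9:30 = 12:15 PM UTC on Oct 25.
Add 13 hours 20 minutes flight time → 1:35 AM UTC (Oct 26).
Sable Harbour is UTC−2:00, so local arrival = 1:35 AM − 2:00 = 11:35 PM on Oct 25.
Layover = 1:20 AM − 11:35 PM (+1 day) = 1 hour 45 minutes.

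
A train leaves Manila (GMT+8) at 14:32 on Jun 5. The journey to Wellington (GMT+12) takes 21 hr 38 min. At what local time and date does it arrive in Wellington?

16:10 on June 6

Convert departure to UTC: 14:32 − 8:00 = 06:32 UTC on Jun 5.
Add 21 hours 38 minutes travel time → 04:10 UTC (Jun 6).
Wellington is UTC+12:00, so local arrival = 04:10 + 12:00 = 16:10 on Jun 6.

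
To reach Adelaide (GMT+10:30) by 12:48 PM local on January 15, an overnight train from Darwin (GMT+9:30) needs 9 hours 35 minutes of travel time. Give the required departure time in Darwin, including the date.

Target arrival in UTC: 12:48 PM − 10:30 = 2:18 AM on Jan 15.
Subtract 9 hours and 35 minutes → departure 4:43 PM UTC on Jan 14.
Darwin is UTC+9:30: 4:43 PM + 9:30 = 2:13 AM on Jan 15.

2:13 AM on January 15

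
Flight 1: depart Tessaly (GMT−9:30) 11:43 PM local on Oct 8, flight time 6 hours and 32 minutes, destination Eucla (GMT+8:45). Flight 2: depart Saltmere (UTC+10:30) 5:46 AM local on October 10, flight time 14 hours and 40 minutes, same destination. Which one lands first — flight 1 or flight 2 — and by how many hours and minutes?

the first, by 18 hours 11 minutes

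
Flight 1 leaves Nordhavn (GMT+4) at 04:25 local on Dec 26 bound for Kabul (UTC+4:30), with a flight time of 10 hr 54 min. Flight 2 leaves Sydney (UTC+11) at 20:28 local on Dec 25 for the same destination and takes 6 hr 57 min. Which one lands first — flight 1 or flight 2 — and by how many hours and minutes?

Flight 1 in UTC: 04:25 − 4:00 = 00:25 on Dec 26.
+10 hours 54 minutes → arrive 11:19 UTC on Dec 26.
Flight 2 in UTC: 20:28 − 11:00 = 09:28 on Dec 25.
+6 hours and 57 minutes → arrive 16:25 UTC on Dec 25.
Flight 2 lands earlier by 18 hours 54 minutes.

the second, by 18 hours 54 minutes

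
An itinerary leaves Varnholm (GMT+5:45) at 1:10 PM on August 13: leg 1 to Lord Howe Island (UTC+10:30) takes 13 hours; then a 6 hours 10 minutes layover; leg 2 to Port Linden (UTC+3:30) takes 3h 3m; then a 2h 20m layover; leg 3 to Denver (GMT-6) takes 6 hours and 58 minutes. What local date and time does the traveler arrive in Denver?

Convert departure to UTC: 1:10 PM − 5:45 = 7:25 AM UTC on Aug 13.
Add 13 hours leg 1 → 8:25 PM UTC.
Add 6 hours 10 minutes layover in Lord Howe Island → 2:35 AM UTC (Aug 14).
Add 3 hours and 3 minutes leg 2 → 5:38 AM UTC.
Add 2 hours and 20 minutes layover in Port Linden → 7:58 AM UTC.
Add 6 hours 58 minutes leg 3 → 2:56 PM UTC.
Denver is UTC−6:00, so local arrival = 2:56 PM − 6:00 = 8:56 AM on Aug 14.

8:56 AM on August 14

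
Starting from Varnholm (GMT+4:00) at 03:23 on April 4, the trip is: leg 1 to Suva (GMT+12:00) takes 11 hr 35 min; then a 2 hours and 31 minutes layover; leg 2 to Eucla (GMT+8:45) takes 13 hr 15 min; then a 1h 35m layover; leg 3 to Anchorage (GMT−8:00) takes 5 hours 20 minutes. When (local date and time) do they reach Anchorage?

01:39 on Apr 5

Convert departure to UTC: 03:23 − 4:00 = 23:23 UTC on Apr 3.
Add 11 hours 35 minutes leg 1 → 10:58 UTC (Apr 4).
Add 2 hours 31 minutes layover in Suva → 13:29 UTC.
Add 13 hours 15 minutes leg 2 → 02:44 UTC (Apr 5).
Add 1 hour 35 minutes layover in Eucla → 04:19 UTC.
Add 5 hours 20 minutes leg 3 → 09:39 UTC.
Anchorage is UTC−8:00, so local arrival = 09:39 − 8:00 = 01:39 on Apr 5.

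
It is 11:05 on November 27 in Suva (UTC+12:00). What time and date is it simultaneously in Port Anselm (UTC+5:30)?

Port Anselm is 6:30 behind Suva.
Shift by the zone difference: 11:05 − 6:30 = 04:35 on Nov 27 in Port Anselm.

04:35 on Nov 27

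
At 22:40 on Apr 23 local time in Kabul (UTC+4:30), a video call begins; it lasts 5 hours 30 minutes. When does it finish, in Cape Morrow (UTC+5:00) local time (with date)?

Cape Morrow is 0:30 ahead of Kabul.
After 5 hours 30 minutes it is 04:10 (Apr 24) in Kabul.
Shift by the zone difference: 04:10 + 0:30 = 04:40 on Apr 24 in Cape Morrow.

04:40 on Apr 24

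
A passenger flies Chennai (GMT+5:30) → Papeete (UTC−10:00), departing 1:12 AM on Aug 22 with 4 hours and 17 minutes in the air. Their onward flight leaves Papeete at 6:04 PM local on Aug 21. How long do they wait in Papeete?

Convert departure to UTC: 1:12 AM − 5:30 = 7:42 PM UTC on Aug 21.
Add 4 hours and 17 minutes flight time → 11:59 PM UTC.
Papeete is UTC−10:00, so local arrival = 11:59 PM − 10:00 = 1:59 PM on Aug 21.
Layover = 6:04 PM − 1:59 PM = 4 hours 5 minutes.

4 hours 5 minutes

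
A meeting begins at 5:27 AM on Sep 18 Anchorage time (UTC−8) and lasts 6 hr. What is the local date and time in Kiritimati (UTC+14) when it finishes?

Kiritimati is 22:00 ahead of Anchorage.
After 6 hours it is 11:27 AM in Anchorage.
Shift by the zone difference: 11:27 AM + 22:00 = 9:27 AM on Sep 19 in Kiritimati.

9:27 AM on September 19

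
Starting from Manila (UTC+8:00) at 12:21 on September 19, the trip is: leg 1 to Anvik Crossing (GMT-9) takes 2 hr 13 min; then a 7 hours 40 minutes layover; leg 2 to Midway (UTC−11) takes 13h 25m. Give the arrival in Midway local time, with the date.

Convert departure to UTC: 12:21 − 8:00 = 04:21 UTC on Sep 19.
Add 2 hours and 13 minutes leg 1 → 06:34 UTC.
Add 7 hours 40 minutes layover in Anvik Crossing → 14:14 UTC.
Add 13 hours and 25 minutes leg 2 → 03:39 UTC (Sep 20).
Midway is UTC−11:00, so local arrival = 03:39 − 11:00 = 16:39 on Sep 19.

16:39 on September 19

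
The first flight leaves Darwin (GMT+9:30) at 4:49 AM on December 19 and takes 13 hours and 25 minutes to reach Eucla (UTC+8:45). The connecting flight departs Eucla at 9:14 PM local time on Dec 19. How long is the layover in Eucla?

Convert departure to UTC: 4:49 AM − 9:30 = 7:19 PM UTC on Dec 18.
Add 13 hours 25 minutes flight time → 8:44 AM UTC (Dec 19).
Eucla is UTC+8:45, so local arrival = 8:44 AM + 8:45 = 5:29 PM on Dec 19.
Layover = 9:14 PM − 5:29 PM = 3 hours 45 minutes.

3 hours 45 minutes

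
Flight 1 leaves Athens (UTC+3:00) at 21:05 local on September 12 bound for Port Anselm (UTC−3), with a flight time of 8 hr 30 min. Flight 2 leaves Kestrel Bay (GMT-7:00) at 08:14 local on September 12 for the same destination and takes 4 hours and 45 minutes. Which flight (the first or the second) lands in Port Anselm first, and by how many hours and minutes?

Flight 1 in UTC: 21:05 − 3:00 = 18:05 on Sep 12.
+8 hours and 30 minutes → arrive 02:35 UTC on Sep 13.
Flight 2 in UTC: 08:14 + 7:00 = 15:14 on Sep 12.
+4 hours and 45 minutes → arrive 19:59 UTC on Sep 12.
Flight 2 lands earlier by 6 hours 36 minutes.

the second, by 6 hours 36 minutes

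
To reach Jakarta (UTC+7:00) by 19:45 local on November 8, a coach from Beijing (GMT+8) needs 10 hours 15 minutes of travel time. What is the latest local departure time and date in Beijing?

Target arrival in UTC: 19:45 − 7:00 = 12:45 on Nov 8.
Subtract 10 hours and 15 minutes → departure 02:30 UTC on Nov 8.
Beijing is UTC+8:00: 02:30 + 8:00 = 10:30 on Nov 8.

10:30 on November 8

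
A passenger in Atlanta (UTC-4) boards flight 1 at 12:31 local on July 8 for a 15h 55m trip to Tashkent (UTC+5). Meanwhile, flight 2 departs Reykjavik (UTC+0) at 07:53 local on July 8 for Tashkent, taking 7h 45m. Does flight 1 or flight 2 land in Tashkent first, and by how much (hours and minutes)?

the second, by 16 hours 48 minutes

Flight 1 in UTC: 12:31 + 4:00 = 16:31 on Jul 8.
+15 hours 55 minutes → arrive 08:26 UTC on Jul 9.
Flight 2 departs at 07:53 UTC (Jul 8).
+7 hours 45 minutes → arrive 15:38 UTC on Jul 8.
Flight 2 lands earlier by 16 hours 48 minutes.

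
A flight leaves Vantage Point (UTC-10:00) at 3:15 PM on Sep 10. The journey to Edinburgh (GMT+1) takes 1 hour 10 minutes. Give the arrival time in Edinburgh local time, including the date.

Convert departure to UTC: 3:15 PM + 10:00 = 1:15 AM UTC on Sep 11.
Add 1 hour 10 minutes travel time → 2:25 AM UTC.
Edinburgh is UTC+1:00, so local arrival = 2:25 AM + 1:00 = 3:25 AM on Sep 11.

3:25 AM on September 11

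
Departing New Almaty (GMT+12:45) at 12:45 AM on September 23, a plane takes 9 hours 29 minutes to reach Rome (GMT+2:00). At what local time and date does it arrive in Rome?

11:29 PM on Sep 22

Convert departure to UTC: 12:45 AM − 12:45 = 12:00 PM UTC on Sep 22.
Add 9 hours 29 minutes travel time → 9:29 PM UTC.
Rome is UTC+2:00, so local arrival = 9:29 PM + 2:00 = 11:29 PM on Sep 22.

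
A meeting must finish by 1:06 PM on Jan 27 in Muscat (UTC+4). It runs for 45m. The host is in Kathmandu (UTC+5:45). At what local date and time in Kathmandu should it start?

Target end time in UTC: 1:06 PM − 4:00 = 9:06 AM on Jan 27.
Subtract 45 minutes → start 8:21 AM UTC on Jan 27.
Kathmandu is UTC+5:45: 8:21 AM + 5:45 = 2:06 PM on Jan 27.

2:06 PM on January 27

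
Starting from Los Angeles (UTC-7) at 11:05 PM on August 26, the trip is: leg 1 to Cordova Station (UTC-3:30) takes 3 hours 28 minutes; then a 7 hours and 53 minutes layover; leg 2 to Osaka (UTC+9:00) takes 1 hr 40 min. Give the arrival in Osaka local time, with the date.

4:06 AM on Aug 28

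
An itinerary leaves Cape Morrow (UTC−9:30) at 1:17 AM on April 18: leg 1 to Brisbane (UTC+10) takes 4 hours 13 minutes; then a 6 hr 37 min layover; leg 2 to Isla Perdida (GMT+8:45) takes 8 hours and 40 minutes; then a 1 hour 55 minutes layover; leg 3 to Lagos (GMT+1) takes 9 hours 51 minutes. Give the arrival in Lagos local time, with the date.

7:03 PM on April 19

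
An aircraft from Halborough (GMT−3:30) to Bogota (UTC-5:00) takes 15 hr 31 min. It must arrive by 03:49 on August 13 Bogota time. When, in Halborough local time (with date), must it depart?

13:48 on August 12

Target arrival in UTC: 03:49 + 5:00 = 08:49 on Aug 13.
Subtract 15 hours and 31 minutes → departure 17:18 UTC on Aug 12.
Halborough is UTC−3:30: 17:18 − 3:30 = 13:48 on Aug 12.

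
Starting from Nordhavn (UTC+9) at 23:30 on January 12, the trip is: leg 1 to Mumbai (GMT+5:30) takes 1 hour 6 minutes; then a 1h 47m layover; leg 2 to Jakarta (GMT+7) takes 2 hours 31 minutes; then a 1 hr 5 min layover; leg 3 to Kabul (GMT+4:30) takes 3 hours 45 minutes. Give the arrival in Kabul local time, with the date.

Convert departure to UTC: 23:30 − 9:00 = 14:30 UTC on Jan 12.
Add 1 hour 6 minutes leg 1 → 15:36 UTC.
Add 1 hour 47 minutes layover in Mumbai → 17:23 UTC.
Add 2 hours 31 minutes leg 2 → 19:54 UTC.
Add 1 hour 5 minutes layover in Jakarta → 20:59 UTC.
Add 3 hours 45 minutes leg 3 → 00:44 UTC (Jan 13).
Kabul is UTC+4:30, so local arrival = 00:44 + 4:30 = 05:14 on Jan 13.

05:14 on Jan 13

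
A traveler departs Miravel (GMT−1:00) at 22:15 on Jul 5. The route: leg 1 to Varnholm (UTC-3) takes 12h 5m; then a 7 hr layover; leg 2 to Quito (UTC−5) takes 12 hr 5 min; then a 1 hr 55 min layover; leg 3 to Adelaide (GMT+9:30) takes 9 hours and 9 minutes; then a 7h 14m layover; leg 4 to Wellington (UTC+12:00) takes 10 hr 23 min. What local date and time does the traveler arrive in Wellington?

23:06 on July 8

Convert departure to UTC: 22:15 + 1:00 = 23:15 UTC on Jul 5.
Add 12 hours 5 minutes leg 1 → 11:20 UTC (Jul 6).
Add 7 hours layover in Varnholm → 18:20 UTC.
Add 12 hours and 5 minutes leg 2 → 06:25 UTC (Jul 7).
Add 1 hour and 55 minutes layover in Quito → 08:20 UTC.
Add 9 hours and 9 minutes leg 3 → 17:29 UTC.
Add 7 hours 14 minutes layover in Adelaide → 00:43 UTC (Jul 8).
Add 10 hours 23 minutes leg 4 → 11:06 UTC.
Wellington is UTC+12:00, so local arrival = 11:06 + 12:00 = 23:06 on Jul 8.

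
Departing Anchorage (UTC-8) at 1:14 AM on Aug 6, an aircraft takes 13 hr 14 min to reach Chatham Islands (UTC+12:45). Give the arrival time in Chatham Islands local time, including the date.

11:13 AM on Aug 7

Convert departure to UTC: 1:14 AM + 8:00 = 9:14 AM UTC on Aug 6.
Add 13 hours and 14 minutes travel time → 10:28 PM UTC.
Chatham Islands is UTC+12:45, so local arrival = 10:28 PM + 12:45 = 11:13 AM on Aug 7.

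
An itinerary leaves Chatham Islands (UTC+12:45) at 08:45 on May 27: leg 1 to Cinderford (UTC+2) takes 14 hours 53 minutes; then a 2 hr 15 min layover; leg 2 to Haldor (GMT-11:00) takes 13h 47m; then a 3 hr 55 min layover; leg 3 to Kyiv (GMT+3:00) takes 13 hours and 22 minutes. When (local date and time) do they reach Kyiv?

23:12 on May 28

Convert departure to UTC: 08:45 − 12:45 = 20:00 UTC on May 26.
Add 14 hours 53 minutes leg 1 → 10:53 UTC (May 27).
Add 2 hours 15 minutes layover in Cinderford → 13:08 UTC.
Add 13 hours and 47 minutes leg 2 → 02:55 UTC (May 28).
Add 3 hours 55 minutes layover in Haldor → 06:50 UTC.
Add 13 hours and 22 minutes leg 3 → 20:12 UTC.
Kyiv is UTC+3:00, so local arrival = 20:12 + 3:00 = 23:12 on May 28.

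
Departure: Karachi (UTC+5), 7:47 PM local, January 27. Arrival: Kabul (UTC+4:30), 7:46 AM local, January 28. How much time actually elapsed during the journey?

Kabul is 0:30 behind Karachi.
Clock-face elapsed time (ignoring zones) is 11 hours 59 minutes.
Actual elapsed = 11 hours 59 minutes + 0:30 = 12 hours 29 minutes.

12 hours 29 minutes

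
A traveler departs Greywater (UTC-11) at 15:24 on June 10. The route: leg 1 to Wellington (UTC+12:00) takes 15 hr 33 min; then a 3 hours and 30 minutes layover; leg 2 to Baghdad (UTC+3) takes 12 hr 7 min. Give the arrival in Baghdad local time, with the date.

Convert departure to UTC: 15:24 + 11:00 = 02:24 UTC on Jun 11.
Add 15 hours and 33 minutes leg 1 → 17:57 UTC.
Add 3 hours and 30 minutes layover in Wellington → 21:27 UTC.
Add 12 hours 7 minutes leg 2 → 09:34 UTC (Jun 12).
Baghdad is UTC+3:00, so local arrival = 09:34 + 3:00 = 12:34 on Jun 12.

12:34 on Jun 12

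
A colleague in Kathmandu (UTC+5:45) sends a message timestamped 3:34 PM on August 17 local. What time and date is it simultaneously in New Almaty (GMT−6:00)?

In UTC: 3:34 PM − 5:45 = 9:49 AM on Aug 17.
New Almaty is UTC−6:00: 9:49 AM − 6:00 = 3:49 AM on Aug 17.

3:49 AM on August 17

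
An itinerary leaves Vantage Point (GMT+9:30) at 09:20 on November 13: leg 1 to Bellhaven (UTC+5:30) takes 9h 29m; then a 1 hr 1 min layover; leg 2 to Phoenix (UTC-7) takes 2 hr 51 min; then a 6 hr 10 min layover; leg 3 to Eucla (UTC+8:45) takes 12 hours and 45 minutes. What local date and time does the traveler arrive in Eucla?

Convert departure to UTC: 09:20 − 9:30 = 23:50 UTC on Nov 12.
Add 9 hours and 29 minutes leg 1 → 09:19 UTC (Nov 13).
Add 1 hour 1 minute layover in Bellhaven → 10:20 UTC.
Add 2 hours and 51 minutes leg 2 → 13:11 UTC.
Add 6 hours and 10 minutes layover in Phoenix → 19:21 UTC.
Add 12 hours and 45 minutes leg 3 → 08:06 UTC (Nov 14).
Eucla is UTC+8:45, so local arrival = 08:06 + 8:45 = 16:51 on Nov 14.

16:51 on November 14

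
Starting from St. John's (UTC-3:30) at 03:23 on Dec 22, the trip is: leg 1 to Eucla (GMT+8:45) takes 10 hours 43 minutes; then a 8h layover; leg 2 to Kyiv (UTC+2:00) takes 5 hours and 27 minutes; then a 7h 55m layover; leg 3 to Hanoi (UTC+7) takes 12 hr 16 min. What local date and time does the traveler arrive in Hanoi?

10:14 on Dec 24

Convert departure to UTC: 03:23 + 3:30 = 06:53 UTC on Dec 22.
Add 10 hours 43 minutes leg 1 → 17:36 UTC.
Add 8 hours layover in Eucla → 01:36 UTC (Dec 23).
Add 5 hours 27 minutes leg 2 → 07:03 UTC.
Add 7 hours 55 minutes layover in Kyiv → 14:58 UTC.
Add 12 hours and 16 minutes leg 3 → 03:14 UTC (Dec 24).
Hanoi is UTC+7:00, so local arrival = 03:14 + 7:00 = 10:14 on Dec 24.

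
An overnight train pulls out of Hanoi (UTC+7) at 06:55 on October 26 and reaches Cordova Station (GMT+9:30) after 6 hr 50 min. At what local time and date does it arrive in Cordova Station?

Convert departure to UTC: 06:55 − 7:00 = 23:55 UTC on Oct 25.
Add 6 hours and 50 minutes travel time → 06:45 UTC (Oct 26).
Cordova Station is UTC+9:30, so local arrival = 06:45 + 9:30 = 16:15 on Oct 26.

16:15 on October 26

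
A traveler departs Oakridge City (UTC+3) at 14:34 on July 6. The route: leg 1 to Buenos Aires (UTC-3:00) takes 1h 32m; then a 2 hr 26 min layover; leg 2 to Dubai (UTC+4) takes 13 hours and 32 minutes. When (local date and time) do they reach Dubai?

09:04 on July 7

Convert departure to UTC: 14:34 − 3:00 = 11:34 UTC on Jul 6.
Add 1 hour and 32 minutes leg 1 → 13:06 UTC.
Add 2 hours and 26 minutes layover in Buenos Aires → 15:32 UTC.
Add 13 hours and 32 minutes leg 2 → 05:04 UTC (Jul 7).
Dubai is UTC+4:00, so local arrival = 05:04 + 4:00 = 09:04 on Jul 7.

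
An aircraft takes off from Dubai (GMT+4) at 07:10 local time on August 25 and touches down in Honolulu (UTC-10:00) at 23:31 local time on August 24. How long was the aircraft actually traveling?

Departure in UTC: 07:10 − 4:00 = 03:10 on Aug 25.
Arrival in UTC: 23:31 + 10:00 = 09:31 on Aug 25.
Elapsed = 09:31 − 03:10 = 6 hours 21 minutes.

6 hours 21 minutes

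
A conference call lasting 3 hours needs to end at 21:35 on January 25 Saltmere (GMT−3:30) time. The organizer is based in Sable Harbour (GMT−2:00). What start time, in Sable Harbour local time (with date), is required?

20:05 on January 25

Target end time in UTC: 21:35 + 3:30 = 01:05 on Jan 26.
Subtract 3 hours → start 22:05 UTC on Jan 25.
Sable Harbour is UTC−2:00: 22:05 − 2:00 = 20:05 on Jan 25.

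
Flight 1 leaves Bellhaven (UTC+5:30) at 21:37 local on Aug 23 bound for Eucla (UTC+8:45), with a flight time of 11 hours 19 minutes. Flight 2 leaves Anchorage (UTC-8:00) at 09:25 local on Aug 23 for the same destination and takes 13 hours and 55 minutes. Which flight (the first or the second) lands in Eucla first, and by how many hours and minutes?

Flight 1 in UTC: 21:37 − 5:30 = 16:07 on Aug 23.
+11 hours 19 minutes → arrive 03:26 UTC on Aug 24.
Flight 2 in UTC: 09:25 + 8:00 = 17:25 on Aug 23.
+13 hours and 55 minutes → arrive 07:20 UTC on Aug 24.
Flight 1 lands earlier by 3 hours 54 minutes.

the first, by 3 hours 54 minutes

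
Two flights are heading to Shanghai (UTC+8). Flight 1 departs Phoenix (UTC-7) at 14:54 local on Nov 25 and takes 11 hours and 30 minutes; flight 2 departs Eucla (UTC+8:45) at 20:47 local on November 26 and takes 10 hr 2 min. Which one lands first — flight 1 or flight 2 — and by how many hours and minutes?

Flight 1 in UTC: 14:54 + 7:00 = 21:54 on Nov 25.
+11 hours 30 minutes → arrive 09:24 UTC on Nov 26.
Flight 2 in UTC: 20:47 − 8:45 = 12:02 on Nov 26.
+10 hours 2 minutes → arrive 22:04 UTC on Nov 26.
Flight 1 lands earlier by 12 hours 40 minutes.

the first, by 12 hours 40 minutes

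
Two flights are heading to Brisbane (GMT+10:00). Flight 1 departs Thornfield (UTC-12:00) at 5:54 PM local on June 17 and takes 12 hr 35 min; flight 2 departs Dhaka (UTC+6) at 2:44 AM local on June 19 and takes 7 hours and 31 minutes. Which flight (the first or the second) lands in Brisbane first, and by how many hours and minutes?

Flight 1 in UTC: 5:54 PM + 12:00 = 5:54 AM on Jun 18.
+12 hours 35 minutes → arrive 6:29 PM UTC on Jun 18.
Flight 2 in UTC: 2:44 AM − 6:00 = 8:44 PM on Jun 18.
+7 hours 31 minutes → arrive 4:15 AM UTC on Jun 19.
Flight 1 lands earlier by 9 hours 46 minutes.

the first, by 9 hours 46 minutes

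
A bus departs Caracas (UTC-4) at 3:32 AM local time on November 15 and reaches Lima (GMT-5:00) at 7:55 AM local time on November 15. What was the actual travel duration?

5 hours 23 minutes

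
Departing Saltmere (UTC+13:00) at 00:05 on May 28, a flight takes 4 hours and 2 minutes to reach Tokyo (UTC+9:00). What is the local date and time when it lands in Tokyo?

00:07 on May 28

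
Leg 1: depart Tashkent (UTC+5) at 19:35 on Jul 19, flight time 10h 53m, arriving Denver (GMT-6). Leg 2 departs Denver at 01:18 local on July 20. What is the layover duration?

Convert departure to UTC: 19:35 − 5:00 = 14:35 UTC on Jul 19.
Add 10 hours and 53 minutes flight time → 01:28 UTC (Jul 20).
Denver is UTC−6:00, so local arrival = 01:28 − 6:00 = 19:28 on Jul 19.
Layover = 01:18 − 19:28 (+1 day) = 5 hours 50 minutes.

5 hours 50 minutes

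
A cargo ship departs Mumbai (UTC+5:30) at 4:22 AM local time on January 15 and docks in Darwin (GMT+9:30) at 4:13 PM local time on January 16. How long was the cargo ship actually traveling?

Darwin is 4:00 ahead of Mumbai.
Clock-face elapsed time (ignoring zones) is 35 hours 51 minutes.
Actual elapsed = 35 hours 51 minutes − 4:00 = 31 hours 51 minutes.

31 hours 51 minutes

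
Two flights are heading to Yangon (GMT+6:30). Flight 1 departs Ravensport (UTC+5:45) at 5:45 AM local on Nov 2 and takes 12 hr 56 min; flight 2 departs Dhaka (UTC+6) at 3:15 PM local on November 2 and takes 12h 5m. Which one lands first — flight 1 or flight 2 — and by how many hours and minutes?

Flight 1 in UTC: 5:45 AM − 5:45 = 12:00 AM on Nov 2.
+12 hours and 56 minutes → arrive 12:56 PM UTC on Nov 2.
Flight 2 in UTC: 3:15 PM − 6:00 = 9:15 AM on Nov 2.
+12 hours 5 minutes → arrive 9:20 PM UTC on Nov 2.
Flight 1 lands earlier by 8 hours 24 minutes.

the first, by 8 hours 24 minutes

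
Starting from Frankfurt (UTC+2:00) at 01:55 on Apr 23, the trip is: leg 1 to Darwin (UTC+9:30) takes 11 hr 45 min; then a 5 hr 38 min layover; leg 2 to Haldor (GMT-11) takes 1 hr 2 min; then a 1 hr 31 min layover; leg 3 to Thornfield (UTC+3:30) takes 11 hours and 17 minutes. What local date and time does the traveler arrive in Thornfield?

Convert departure to UTC: 01:55 − 2:00 = 23:55 UTC on Apr 22.
Add 11 hours 45 minutes leg 1 → 11:40 UTC (Apr 23).
Add 5 hours 38 minutes layover in Darwin → 17:18 UTC.
Add 1 hour and 2 minutes leg 2 → 18:20 UTC.
Add 1 hour 31 minutes layover in Haldor → 19:51 UTC.
Add 11 hours and 17 minutes leg 3 → 07:08 UTC (Apr 24).
Thornfield is UTC+3:30, so local arrival = 07:08 + 3:30 = 10:38 on Apr 24.

10:38 on Apr 24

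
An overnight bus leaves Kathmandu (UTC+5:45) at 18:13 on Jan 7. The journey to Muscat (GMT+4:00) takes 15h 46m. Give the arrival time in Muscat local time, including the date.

08:14 on January 8

Muscat is 1:45 behind Kathmandu.
After 15 hours and 46 minutes it is 09:59 (Jan 8) in Kathmandu.
Shift by the zone difference: 09:59 − 1:45 = 08:14 on Jan 8 in Muscat.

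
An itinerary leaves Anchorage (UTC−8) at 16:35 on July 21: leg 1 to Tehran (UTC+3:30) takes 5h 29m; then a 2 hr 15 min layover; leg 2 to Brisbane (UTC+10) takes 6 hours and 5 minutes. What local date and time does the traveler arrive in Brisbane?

00:24 on July 23

Convert departure to UTC: 16:35 + 8:00 = 00:35 UTC on Jul 22.
Add 5 hours 29 minutes leg 1 → 06:04 UTC.
Add 2 hours 15 minutes layover in Tehran → 08:19 UTC.
Add 6 hours and 5 minutes leg 2 → 14:24 UTC.
Brisbane is UTC+10:00, so local arrival = 14:24 + 10:00 = 00:24 on Jul 23.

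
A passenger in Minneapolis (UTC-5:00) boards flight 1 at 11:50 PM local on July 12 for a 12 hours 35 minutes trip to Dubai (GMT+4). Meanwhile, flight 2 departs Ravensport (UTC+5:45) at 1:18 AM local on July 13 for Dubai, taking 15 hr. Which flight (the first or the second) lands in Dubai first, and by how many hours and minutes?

Flight 1 in UTC: 11:50 PM + 5:00 = 4:50 AM on Jul 13.
+12 hours 35 minutes → arrive 5:25 PM UTC on Jul 13.
Flight 2 in UTC: 1:18 AM − 5:45 = 7:33 PM on Jul 12.
+15 hours → arrive 10:33 AM UTC on Jul 13.
Flight 2 lands earlier by 6 hours 52 minutes.

the second, by 6 hours 52 minutes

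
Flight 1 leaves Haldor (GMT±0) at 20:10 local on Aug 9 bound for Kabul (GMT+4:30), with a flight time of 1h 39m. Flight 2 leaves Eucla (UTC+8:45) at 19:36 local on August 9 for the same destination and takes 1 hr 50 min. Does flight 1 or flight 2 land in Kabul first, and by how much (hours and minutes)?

the second, by 9 hours 8 minutes

Flight 1 departs at 20:10 UTC (Aug 9).
+1 hour and 39 minutes → arrive 21:49 UTC on Aug 9.
Flight 2 in UTC: 19:36 − 8:45 = 10:51 on Aug 9.
+1 hour and 50 minutes → arrive 12:41 UTC on Aug 9.
Flight 2 lands earlier by 9 hours 8 minutes.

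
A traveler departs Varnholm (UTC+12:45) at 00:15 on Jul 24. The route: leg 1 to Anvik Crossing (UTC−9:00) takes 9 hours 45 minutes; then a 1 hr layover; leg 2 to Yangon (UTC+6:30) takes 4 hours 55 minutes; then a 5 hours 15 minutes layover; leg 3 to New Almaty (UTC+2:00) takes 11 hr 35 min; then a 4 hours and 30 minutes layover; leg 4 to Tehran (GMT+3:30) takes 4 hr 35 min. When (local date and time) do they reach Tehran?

08:35 on Jul 25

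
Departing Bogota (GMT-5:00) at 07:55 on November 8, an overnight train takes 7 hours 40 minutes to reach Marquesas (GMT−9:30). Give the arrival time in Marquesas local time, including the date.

11:05 on November 8

Convert departure to UTC: 07:55 + 5:00 = 12:55 UTC on Nov 8.
Add 7 hours 40 minutes travel time → 20:35 UTC.
Marquesas is UTC−9:30, so local arrival = 20:35 − 9:30 = 11:05 on Nov 8.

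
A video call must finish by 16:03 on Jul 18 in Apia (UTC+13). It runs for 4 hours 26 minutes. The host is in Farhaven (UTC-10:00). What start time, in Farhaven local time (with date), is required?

12:37 on Jul 17

Target end time in UTC: 16:03 − 13:00 = 03:03 on Jul 18.
Subtract 4 hours and 26 minutes → start 22:37 UTC on Jul 17.
Farhaven is UTC−10:00: 22:37 − 10:00 = 12:37 on Jul 17.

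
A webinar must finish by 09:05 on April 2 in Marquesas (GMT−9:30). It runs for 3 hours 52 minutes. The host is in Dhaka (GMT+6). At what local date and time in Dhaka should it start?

20:43 on April 2

Target end time in UTC: 09:05 + 9:30 = 18:35 on Apr 2.
Subtract 3 hours and 52 minutes → start 14:43 UTC on Apr 2.
Dhaka is UTC+6:00: 14:43 + 6:00 = 20:43 on Apr 2.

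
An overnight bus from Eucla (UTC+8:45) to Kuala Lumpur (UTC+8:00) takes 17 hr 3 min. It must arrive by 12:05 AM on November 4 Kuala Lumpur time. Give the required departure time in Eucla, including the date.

Target arrival in UTC: 12:05 AM − 8:00 = 4:05 PM on Nov 3.
Subtract 17 hours and 3 minutes → departure 11:02 PM UTC on Nov 2.
Eucla is UTC+8:45: 11:02 PM + 8:45 = 7:47 AM on Nov 3.

7:47 AM on Nov 3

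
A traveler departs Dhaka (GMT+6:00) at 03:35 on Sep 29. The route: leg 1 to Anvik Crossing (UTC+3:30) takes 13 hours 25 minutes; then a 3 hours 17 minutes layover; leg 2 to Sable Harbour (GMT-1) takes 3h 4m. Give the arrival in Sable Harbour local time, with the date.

Convert departure to UTC: 03:35 − 6:00 = 21:35 UTC on Sep 28.
Add 13 hours and 25 minutes leg 1 → 11:00 UTC (Sep 29).
Add 3 hours and 17 minutes layover in Anvik Crossing → 14:17 UTC.
Add 3 hours 4 minutes leg 2 → 17:21 UTC.
Sable Harbour is UTC−1:00, so local arrival = 17:21 − 1:00 = 16:21 on Sep 29.

16:21 on Sep 29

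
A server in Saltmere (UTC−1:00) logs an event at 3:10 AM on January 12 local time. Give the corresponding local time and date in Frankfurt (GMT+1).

5:10 AM on Jan 12

Frankfurt is 2:00 ahead of Saltmere.
Shift by the zone difference: 3:10 AM + 2:00 = 5:10 AM on Jan 12 in Frankfurt.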